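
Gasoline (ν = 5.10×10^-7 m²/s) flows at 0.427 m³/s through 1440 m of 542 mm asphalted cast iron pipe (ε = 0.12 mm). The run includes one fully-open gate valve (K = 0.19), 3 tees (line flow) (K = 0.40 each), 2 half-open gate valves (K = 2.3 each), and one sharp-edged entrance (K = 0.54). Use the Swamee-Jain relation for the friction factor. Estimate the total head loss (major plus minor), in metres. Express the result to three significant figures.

H_L ≈ 7.90 m

V = 4Q/(πD²) = 1.851 m/s; V²/2g = 0.1746 m
Re = 1.97×10^6, ε/D = 2.21×10^-4 → f = 0.01458 (Swamee-Jain)
Major: h_f = f(L/D)·V²/2g = 0.01458·2657·0.1746 = 6.762 m
Minor: ΣK = 6.53; h_m = ΣK·V²/2g = 1.140 m
Total H_L = 6.762 + 1.140 = 7.902 m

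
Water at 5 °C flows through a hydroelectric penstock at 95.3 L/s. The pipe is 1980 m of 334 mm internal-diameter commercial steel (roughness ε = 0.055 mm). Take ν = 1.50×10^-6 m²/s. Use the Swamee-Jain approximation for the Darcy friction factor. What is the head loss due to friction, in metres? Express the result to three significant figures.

V = 4Q/(πD²) = 4·0.0953/(π·0.334²) = 1.088 m/s
Re = VD/ν = 1.088·0.334/1.50×10^-6 = 2.42×10^5 → turbulent
ε/D = 0.055/334 = 1.65×10^-4
Swamee-Jain: f = 0.01645
h_f = f(L/D)V²/(2g) = 0.01645·(1980/0.334)·1.088²/(2·9.81) = 5.881 m

h_f ≈ 5.88 m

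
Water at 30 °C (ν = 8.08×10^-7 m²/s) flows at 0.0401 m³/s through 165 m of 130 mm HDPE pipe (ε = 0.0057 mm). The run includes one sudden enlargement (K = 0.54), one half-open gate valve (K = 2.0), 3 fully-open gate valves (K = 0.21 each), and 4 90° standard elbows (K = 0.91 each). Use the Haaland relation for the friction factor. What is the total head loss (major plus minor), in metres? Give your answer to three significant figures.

V = 4Q/(πD²) = 3.021 m/s; V²/2g = 0.4652 m
Re = 4.86×10^5, ε/D = 4.38×10^-5 → f = 0.01365 (Haaland)
Major: h_f = f(L/D)·V²/2g = 0.01365·1269·0.4652 = 8.062 m
Minor: ΣK = 6.81; h_m = ΣK·V²/2g = 3.168 m
Total H_L = 8.062 + 3.168 = 11.23 m

H_L ≈ 11.2 m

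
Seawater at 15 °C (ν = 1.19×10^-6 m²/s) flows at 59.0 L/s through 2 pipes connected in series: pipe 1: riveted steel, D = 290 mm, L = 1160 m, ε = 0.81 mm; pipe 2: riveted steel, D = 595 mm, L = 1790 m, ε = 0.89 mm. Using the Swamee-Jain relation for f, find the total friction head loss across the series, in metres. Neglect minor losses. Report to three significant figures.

H ≈ 4.47 m

Pipe 1: V = 0.8932 m/s, Re = 2.18×10^5, ε/D = 0.00279, f = 0.02647, h_1 = f(L/D)V²/2g = 4.306 m
Pipe 2: V = 0.2122 m/s, Re = 1.06×10^5, ε/D = 0.00150, f = 0.02383, h_2 = f(L/D)V²/2g = 0.1645 m
Series → Q common, losses add: H = Σh = 4.470 m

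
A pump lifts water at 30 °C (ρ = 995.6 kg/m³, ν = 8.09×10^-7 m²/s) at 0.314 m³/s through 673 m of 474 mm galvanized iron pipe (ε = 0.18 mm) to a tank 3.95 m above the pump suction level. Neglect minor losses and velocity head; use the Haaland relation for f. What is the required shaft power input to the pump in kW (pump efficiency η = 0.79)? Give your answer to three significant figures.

P_shaft ≈ 29.8 kW

V = 4Q/(πD²) = 1.779 m/s; Re = 1.04×10^6; ε/D = 3.80×10^-4; f = 0.01626
h_f = f(L/D)V²/2g = 3.726 m
Total head H = z + h_f = 3.95 + 3.726 = 7.676 m
P_hyd = ρgQH = 995.6·9.81·0.314·7.676 = 23.54 kW
P_shaft = P_hyd/η = 23.54/0.79 = 29.80 kW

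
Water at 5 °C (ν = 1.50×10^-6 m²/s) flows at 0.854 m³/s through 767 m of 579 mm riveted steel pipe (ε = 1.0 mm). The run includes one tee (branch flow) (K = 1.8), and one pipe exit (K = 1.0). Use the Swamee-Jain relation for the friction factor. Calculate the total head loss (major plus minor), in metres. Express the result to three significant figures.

V = 4Q/(πD²) = 3.243 m/s; V²/2g = 0.5362 m
Re = 1.25×10^6, ε/D = 0.00173 → f = 0.02277 (Swamee-Jain)
Major: h_f = f(L/D)·V²/2g = 0.02277·1325·0.5362 = 16.17 m
Minor: ΣK = 2.80; h_m = ΣK·V²/2g = 1.501 m
Total H_L = 16.17 + 1.501 = 17.67 m

H_L ≈ 17.7 m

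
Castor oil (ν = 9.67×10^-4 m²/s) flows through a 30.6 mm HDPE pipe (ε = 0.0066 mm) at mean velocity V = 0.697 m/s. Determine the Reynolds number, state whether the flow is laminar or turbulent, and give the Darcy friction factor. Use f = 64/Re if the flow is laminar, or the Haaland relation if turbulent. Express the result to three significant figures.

Re ≈ 22.1; laminar; f = 64/Re ≈ 2.90

Re = VD/ν = 0.6970·0.0306/9.67×10^-4 = 22.1
Re < 2300 → laminar → f = 64/Re = 2.902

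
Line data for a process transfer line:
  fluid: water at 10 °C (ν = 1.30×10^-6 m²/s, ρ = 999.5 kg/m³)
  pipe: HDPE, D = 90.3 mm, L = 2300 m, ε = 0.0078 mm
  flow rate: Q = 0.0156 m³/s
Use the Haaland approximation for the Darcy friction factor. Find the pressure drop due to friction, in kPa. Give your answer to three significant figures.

Δp ≈ 1250 kPa

V = 4Q/(πD²) = 4·0.0156/(π·0.0903²) = 2.436 m/s
Re = VD/ν = 2.436·0.0903/1.30×10^-6 = 1.69×10^5 → turbulent
ε/D = 0.0078/90.3 = 8.64×10^-5
Haaland: f = 0.01655
h_f = f(L/D)V²/(2g) = 0.01655·(2300/0.0903)·2.436²/(2·9.81) = 127.5 m
Δp = ρg·h_f = 999.5·9.81·127.5 = 1250 kPa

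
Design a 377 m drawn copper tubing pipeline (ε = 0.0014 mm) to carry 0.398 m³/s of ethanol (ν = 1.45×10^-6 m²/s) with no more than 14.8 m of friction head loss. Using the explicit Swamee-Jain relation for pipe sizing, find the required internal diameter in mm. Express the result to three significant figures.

Swamee-Jain (Type III): D = 0.66·[ε^1.25·(LQ²/(gh_f))^4.75 + ν·Q^9.4·(L/(gh_f))^5.2]^0.04
LQ²/(gh_f) = 0.4113; L/(gh_f) = 2.597
Term 1 = ε^1.25·(…)^4.75 = 7.08×10^-10; Term 2 = ν·Q^9.4·(…)^5.2 = 3.59×10^-8
D = 0.66·(7.08×10^-10 + 3.59×10^-8)^0.04 = 0.3327 m = 333 mm
Check: V = 4.58 m/s, Re = 1.05×10^6, f = 0.01162, h_f = 14.1 m ≈ 14.8 m ✓

D ≈ 333 mm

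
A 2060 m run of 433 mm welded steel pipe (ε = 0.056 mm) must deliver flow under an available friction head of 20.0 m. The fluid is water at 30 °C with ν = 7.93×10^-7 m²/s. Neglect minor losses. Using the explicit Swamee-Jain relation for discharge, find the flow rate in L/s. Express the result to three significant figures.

Swamee-Jain (Type II): Q = -0.965·√(gD⁵h_f/L)·ln[ε/(3.7D) + √(3.17ν²L/(gD³h_f))]
√(gD⁵h_f/L) = √(9.81·0.433⁵·20.0/2060) = 0.03807
ε/(3.7D) = 3.50×10^-5; √(3.17ν²L/(gD³h_f)) = 1.61×10^-5
Q = -0.965·0.03807·ln(5.101×10^-5) = 0.3631 m³/s
Check: V = 2.47 m/s, Re = 1.35×10^6, f = 0.01365, h_f = 20.1 m ≈ 20.0 m ✓

Q ≈ 363 L/s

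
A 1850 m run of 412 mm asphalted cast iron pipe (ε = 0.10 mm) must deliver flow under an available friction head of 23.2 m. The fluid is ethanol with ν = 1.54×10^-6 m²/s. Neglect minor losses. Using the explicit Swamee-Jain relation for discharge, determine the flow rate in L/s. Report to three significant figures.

Q ≈ 341 L/s

Swamee-Jain (Type II): Q = -0.965·√(gD⁵h_f/L)·ln[ε/(3.7D) + √(3.17ν²L/(gD³h_f))]
√(gD⁵h_f/L) = √(9.81·0.412⁵·23.2/1850) = 0.03822
ε/(3.7D) = 6.56×10^-5; √(3.17ν²L/(gD³h_f)) = 2.96×10^-5
Q = -0.965·0.03822·ln(9.516×10^-5) = 0.3415 m³/s
Check: V = 2.56 m/s, Re = 6.85×10^5, f = 0.01555, h_f = 23.3 m ≈ 23.2 m ✓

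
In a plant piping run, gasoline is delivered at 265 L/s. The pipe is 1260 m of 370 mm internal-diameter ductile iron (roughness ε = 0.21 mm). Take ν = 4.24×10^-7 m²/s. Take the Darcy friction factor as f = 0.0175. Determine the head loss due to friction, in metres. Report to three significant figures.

V = 4Q/(πD²) = 4·0.265/(π·0.370²) = 2.465 m/s
h_f = f(L/D)V²/(2g) = 0.01750·(1260/0.370)·2.465²/(2·9.81) = 18.45 m

h_f ≈ 18.5 m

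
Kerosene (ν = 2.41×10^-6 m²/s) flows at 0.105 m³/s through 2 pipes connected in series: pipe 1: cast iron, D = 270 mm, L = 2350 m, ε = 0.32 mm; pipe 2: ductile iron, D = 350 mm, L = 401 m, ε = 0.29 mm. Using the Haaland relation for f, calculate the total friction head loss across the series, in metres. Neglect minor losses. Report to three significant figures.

Pipe 1: V = 1.834 m/s, Re = 2.05×10^5, ε/D = 0.00119, f = 0.02160, h_1 = f(L/D)V²/2g = 32.22 m
Pipe 2: V = 1.091 m/s, Re = 1.58×10^5, ε/D = 8.29×10^-4, f = 0.02052, h_2 = f(L/D)V²/2g = 1.427 m
Series → Q common, losses add: H = Σh = 33.65 m

H ≈ 33.6 m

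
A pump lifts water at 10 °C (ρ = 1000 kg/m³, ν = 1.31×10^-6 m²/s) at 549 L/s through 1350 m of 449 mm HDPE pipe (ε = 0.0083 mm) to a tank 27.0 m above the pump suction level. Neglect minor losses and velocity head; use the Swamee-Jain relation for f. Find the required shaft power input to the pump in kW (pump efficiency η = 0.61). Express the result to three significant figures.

P_shaft ≈ 430 kW

V = 4Q/(πD²) = 3.467 m/s; Re = 1.19×10^6; ε/D = 1.85×10^-5; f = 0.01176
h_f = f(L/D)V²/2g = 21.67 m
Total head H = z + h_f = 27.0 + 21.67 = 48.67 m
P_hyd = ρgQH = 1000·9.81·0.549·48.67 = 262.1 kW
P_shaft = P_hyd/η = 262.1/0.61 = 429.7 kW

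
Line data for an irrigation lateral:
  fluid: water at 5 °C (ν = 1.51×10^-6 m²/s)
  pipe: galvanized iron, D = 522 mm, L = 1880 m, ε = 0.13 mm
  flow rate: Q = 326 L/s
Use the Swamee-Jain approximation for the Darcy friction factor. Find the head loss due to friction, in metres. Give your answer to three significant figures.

V = 4Q/(πD²) = 4·0.326/(π·0.522²) = 1.523 m/s
Re = VD/ν = 1.523·0.522/1.51×10^-6 = 5.27×10^5 → turbulent
ε/D = 0.13/522 = 2.49×10^-4
Swamee-Jain: f = 0.01589
h_f = f(L/D)V²/(2g) = 0.01589·(1880/0.522)·1.523²/(2·9.81) = 6.768 m

h_f ≈ 6.77 m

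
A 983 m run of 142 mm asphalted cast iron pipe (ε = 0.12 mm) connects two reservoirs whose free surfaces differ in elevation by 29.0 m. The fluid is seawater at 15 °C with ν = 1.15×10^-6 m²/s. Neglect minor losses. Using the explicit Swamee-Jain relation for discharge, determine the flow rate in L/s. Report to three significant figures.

Swamee-Jain (Type II): Q = -0.965·√(gD⁵h_f/L)·ln[ε/(3.7D) + √(3.17ν²L/(gD³h_f))]
√(gD⁵h_f/L) = √(9.81·0.142⁵·29.0/983) = 0.004088
ε/(3.7D) = 2.28×10^-4; √(3.17ν²L/(gD³h_f)) = 7.11×10^-5
Q = -0.965·0.004088·ln(2.995×10^-4) = 0.03200 m³/s
Check: V = 2.02 m/s, Re = 2.50×10^5, f = 0.02028, h_f = 29.2 m ≈ 29.0 m ✓

Q ≈ 32.0 L/s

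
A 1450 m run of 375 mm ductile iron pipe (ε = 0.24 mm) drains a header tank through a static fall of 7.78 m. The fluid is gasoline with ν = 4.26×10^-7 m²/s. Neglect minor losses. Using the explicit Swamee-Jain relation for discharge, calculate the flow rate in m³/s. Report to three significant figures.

Q ≈ 0.164 m³/s

Swamee-Jain (Type II): Q = -0.965·√(gD⁵h_f/L)·ln[ε/(3.7D) + √(3.17ν²L/(gD³h_f))]
√(gD⁵h_f/L) = √(9.81·0.375⁵·7.78/1450) = 0.01976
ε/(3.7D) = 1.73×10^-4; √(3.17ν²L/(gD³h_f)) = 1.44×10^-5
Q = -0.965·0.01976·ln(1.874×10^-4) = 0.1636 m³/s
Check: V = 1.48 m/s, Re = 1.30×10^6, f = 0.01807, h_f = 7.82 m ≈ 7.78 m ✓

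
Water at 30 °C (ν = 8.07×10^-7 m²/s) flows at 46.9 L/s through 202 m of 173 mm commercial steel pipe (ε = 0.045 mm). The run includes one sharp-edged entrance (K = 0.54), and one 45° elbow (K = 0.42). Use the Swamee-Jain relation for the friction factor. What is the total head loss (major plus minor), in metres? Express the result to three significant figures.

H_L ≈ 4.04 m

V = 4Q/(πD²) = 1.995 m/s; V²/2g = 0.2029 m
Re = 4.28×10^5, ε/D = 2.60×10^-4 → f = 0.01624 (Swamee-Jain)
Major: h_f = f(L/D)·V²/2g = 0.01624·1168·0.2029 = 3.848 m
Minor: ΣK = 0.960; h_m = ΣK·V²/2g = 0.1948 m
Total H_L = 3.848 + 0.1948 = 4.043 m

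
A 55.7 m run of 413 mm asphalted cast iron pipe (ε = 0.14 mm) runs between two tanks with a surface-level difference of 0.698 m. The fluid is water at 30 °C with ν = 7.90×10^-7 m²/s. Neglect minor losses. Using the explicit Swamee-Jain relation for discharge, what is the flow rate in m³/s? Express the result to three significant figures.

Q ≈ 0.339 m³/s

Swamee-Jain (Type II): Q = -0.965·√(gD⁵h_f/L)·ln[ε/(3.7D) + √(3.17ν²L/(gD³h_f))]
√(gD⁵h_f/L) = √(9.81·0.413⁵·0.698/55.7) = 0.03843
ε/(3.7D) = 9.16×10^-5; √(3.17ν²L/(gD³h_f)) = 1.51×10^-5
Q = -0.965·0.03843·ln(1.067×10^-4) = 0.3392 m³/s
Check: V = 2.53 m/s, Re = 1.32×10^6, f = 0.01593, h_f = 0.702 m ≈ 0.698 m ✓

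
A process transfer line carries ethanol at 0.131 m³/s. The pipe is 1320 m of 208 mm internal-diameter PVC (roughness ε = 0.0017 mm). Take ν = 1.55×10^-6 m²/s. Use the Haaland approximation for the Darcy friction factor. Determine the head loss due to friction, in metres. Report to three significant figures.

h_f ≈ 62.9 m

V = 4Q/(πD²) = 4·0.131/(π·0.208²) = 3.855 m/s
Re = VD/ν = 3.855·0.208/1.55×10^-6 = 5.17×10^5 → turbulent
ε/D = 0.0017/208 = 8.17×10^-6
Haaland: f = 0.01308
h_f = f(L/D)V²/(2g) = 0.01308·(1320/0.208)·3.855²/(2·9.81) = 62.87 m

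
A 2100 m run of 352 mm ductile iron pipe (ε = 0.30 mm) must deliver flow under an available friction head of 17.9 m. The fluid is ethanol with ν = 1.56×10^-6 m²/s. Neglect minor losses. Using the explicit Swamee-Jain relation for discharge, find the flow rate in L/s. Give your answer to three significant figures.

Swamee-Jain (Type II): Q = -0.965·√(gD⁵h_f/L)·ln[ε/(3.7D) + √(3.17ν²L/(gD³h_f))]
√(gD⁵h_f/L) = √(9.81·0.352⁵·17.9/2100) = 0.02126
ε/(3.7D) = 2.30×10^-4; √(3.17ν²L/(gD³h_f)) = 4.60×10^-5
Q = -0.965·0.02126·ln(2.763×10^-4) = 0.1681 m³/s
Check: V = 1.73 m/s, Re = 3.90×10^5, f = 0.01987, h_f = 18.0 m ≈ 17.9 m ✓

Q ≈ 168 L/s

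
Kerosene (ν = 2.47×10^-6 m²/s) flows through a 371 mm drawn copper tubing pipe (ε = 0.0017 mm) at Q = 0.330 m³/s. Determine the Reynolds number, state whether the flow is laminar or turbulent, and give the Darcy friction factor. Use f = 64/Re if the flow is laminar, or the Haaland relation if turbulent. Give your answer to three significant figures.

Re ≈ 4.59×10^5; turbulent; f ≈ 0.0133

V = 4Q/(πD²) = 3.053 m/s
Re = VD/ν = 3.053·0.371/2.47×10^-6 = 4.59×10^5
Re > 4000 → turbulent; ε/D = 4.58×10^-6
Haaland: f = 0.01331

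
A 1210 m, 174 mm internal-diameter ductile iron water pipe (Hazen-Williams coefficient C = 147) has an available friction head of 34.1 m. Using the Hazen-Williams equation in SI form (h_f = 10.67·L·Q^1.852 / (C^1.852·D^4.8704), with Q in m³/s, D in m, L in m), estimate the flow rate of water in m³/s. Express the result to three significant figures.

Rearranging: Q = [h_f·C^1.852·D^4.8704 / (10.67·L)]^(1/1.852)
Q = [34.1·147^1.852·0.174^4.8704 / (10.67·1210)]^0.540 = 0.05998 m³/s

Q ≈ 0.0600 m³/s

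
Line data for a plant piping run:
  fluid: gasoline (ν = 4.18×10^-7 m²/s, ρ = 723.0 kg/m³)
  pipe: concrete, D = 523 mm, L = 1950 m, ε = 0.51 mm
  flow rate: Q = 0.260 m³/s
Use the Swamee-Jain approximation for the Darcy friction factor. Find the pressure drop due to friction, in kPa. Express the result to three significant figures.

Δp ≈ 39.1 kPa

V = 4Q/(πD²) = 4·0.260/(π·0.523²) = 1.210 m/s
Re = VD/ν = 1.210·0.523/4.18×10^-7 = 1.51×10^6 → turbulent
ε/D = 0.51/523 = 9.75×10^-4
Swamee-Jain: f = 0.01979
h_f = f(L/D)V²/(2g) = 0.01979·(1950/0.523)·1.210²/(2·9.81) = 5.509 m
Δp = ρg·h_f = 723.0·9.81·5.509 = 39.08 kPa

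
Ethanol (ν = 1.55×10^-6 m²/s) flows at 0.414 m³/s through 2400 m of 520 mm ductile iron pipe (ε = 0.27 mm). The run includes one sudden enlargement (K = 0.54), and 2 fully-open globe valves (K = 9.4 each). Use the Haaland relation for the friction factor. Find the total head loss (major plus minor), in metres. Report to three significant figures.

H_L ≈ 19.4 m

V = 4Q/(πD²) = 1.949 m/s; V²/2g = 0.1937 m
Re = 6.54×10^5, ε/D = 5.19×10^-4 → f = 0.01752 (Haaland)
Major: h_f = f(L/D)·V²/2g = 0.01752·4615·0.1937 = 15.66 m
Minor: ΣK = 19.3; h_m = ΣK·V²/2g = 3.746 m
Total H_L = 15.66 + 3.746 = 19.40 m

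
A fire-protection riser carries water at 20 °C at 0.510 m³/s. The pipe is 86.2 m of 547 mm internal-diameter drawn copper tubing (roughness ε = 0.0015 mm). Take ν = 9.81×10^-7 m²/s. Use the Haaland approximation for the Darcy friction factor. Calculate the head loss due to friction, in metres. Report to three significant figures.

h_f ≈ 0.427 m

V = 4Q/(πD²) = 4·0.510/(π·0.547²) = 2.170 m/s
Re = VD/ν = 2.170·0.547/9.81×10^-7 = 1.21×10^6 → turbulent
ε/D = 0.0015/547 = 2.74×10^-6
Haaland: f = 0.01127
h_f = f(L/D)V²/(2g) = 0.01127·(86.2/0.547)·2.170²/(2·9.81) = 0.4265 m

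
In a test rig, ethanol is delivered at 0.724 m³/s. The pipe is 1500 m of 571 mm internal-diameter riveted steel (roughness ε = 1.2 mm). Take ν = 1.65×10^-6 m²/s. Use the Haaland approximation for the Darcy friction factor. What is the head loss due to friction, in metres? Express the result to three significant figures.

V = 4Q/(πD²) = 4·0.724/(π·0.571²) = 2.827 m/s
Re = VD/ν = 2.827·0.571/1.65×10^-6 = 9.78×10^5 → turbulent
ε/D = 1.2/571 = 0.00210
Haaland: f = 0.02394
h_f = f(L/D)V²/(2g) = 0.02394·(1500/0.571)·2.827²/(2·9.81) = 25.62 m

h_f ≈ 25.6 m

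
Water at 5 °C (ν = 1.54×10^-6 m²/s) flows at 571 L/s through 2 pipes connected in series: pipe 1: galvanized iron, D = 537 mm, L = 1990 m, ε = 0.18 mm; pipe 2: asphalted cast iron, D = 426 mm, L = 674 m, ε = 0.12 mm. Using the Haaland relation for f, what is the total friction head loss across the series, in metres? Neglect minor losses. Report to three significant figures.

Pipe 1: V = 2.521 m/s, Re = 8.79×10^5, ε/D = 3.35×10^-4, f = 0.01599, h_1 = f(L/D)V²/2g = 19.19 m
Pipe 2: V = 4.006 m/s, Re = 1.11×10^6, ε/D = 2.82×10^-4, f = 0.01537, h_2 = f(L/D)V²/2g = 19.90 m
Series → Q common, losses add: H = Σh = 39.09 m

H ≈ 39.1 m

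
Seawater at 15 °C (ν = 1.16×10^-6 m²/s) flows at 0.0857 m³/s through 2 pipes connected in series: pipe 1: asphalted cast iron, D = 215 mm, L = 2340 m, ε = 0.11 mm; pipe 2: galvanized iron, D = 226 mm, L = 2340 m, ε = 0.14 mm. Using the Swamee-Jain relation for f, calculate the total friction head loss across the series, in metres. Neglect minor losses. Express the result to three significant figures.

H ≈ 100 m

Pipe 1: V = 2.361 m/s, Re = 4.38×10^5, ε/D = 5.12×10^-4, f = 0.01797, h_1 = f(L/D)V²/2g = 55.55 m
Pipe 2: V = 2.136 m/s, Re = 4.16×10^5, ε/D = 6.19×10^-4, f = 0.01864, h_2 = f(L/D)V²/2g = 44.90 m
Series → Q common, losses add: H = Σh = 100.5 m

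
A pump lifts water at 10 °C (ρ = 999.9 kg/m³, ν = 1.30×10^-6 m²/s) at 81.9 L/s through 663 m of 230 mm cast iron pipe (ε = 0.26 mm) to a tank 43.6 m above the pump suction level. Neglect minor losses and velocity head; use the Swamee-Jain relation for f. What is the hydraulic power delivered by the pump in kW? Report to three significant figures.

P_hyd ≈ 44.7 kW

V = 4Q/(πD²) = 1.971 m/s; Re = 3.49×10^5; ε/D = 0.00113; f = 0.02115
h_f = f(L/D)V²/2g = 12.07 m
Total head H = z + h_f = 43.6 + 12.07 = 55.67 m
P_hyd = ρgQH = 999.9·9.81·0.0819·55.67 = 44.73 kW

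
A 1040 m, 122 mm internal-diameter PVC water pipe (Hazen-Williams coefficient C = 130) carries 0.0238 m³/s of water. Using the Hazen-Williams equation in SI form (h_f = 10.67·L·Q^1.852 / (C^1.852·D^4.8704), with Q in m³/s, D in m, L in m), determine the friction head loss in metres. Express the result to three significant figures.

h_f ≈ 37.4 m

h_f = 10.67·1040·0.0238^1.852 / (130^1.852·0.122^4.8704) = 37.44 m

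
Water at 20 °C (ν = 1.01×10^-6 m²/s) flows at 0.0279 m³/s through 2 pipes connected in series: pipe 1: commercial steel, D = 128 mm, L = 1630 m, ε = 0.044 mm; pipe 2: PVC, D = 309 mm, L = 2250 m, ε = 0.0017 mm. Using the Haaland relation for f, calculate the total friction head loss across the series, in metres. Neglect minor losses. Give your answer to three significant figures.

H ≈ 53.5 m

Pipe 1: V = 2.168 m/s, Re = 2.75×10^5, ε/D = 3.44×10^-4, f = 0.01723, h_1 = f(L/D)V²/2g = 52.57 m
Pipe 2: V = 0.3720 m/s, Re = 1.14×10^5, ε/D = 5.50×10^-6, f = 0.01737, h_2 = f(L/D)V²/2g = 0.8925 m
Series → Q common, losses add: H = Σh = 53.47 m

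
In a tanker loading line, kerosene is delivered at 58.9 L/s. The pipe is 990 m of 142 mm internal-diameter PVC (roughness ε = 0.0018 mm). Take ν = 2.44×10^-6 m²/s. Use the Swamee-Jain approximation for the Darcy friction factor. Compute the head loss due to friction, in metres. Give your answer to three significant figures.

h_f ≈ 75.8 m

V = 4Q/(πD²) = 4·0.0589/(π·0.142²) = 3.719 m/s
Re = VD/ν = 3.719·0.142/2.44×10^-6 = 2.16×10^5 → turbulent
ε/D = 0.0018/142 = 1.27×10^-5
Swamee-Jain: f = 0.01542
h_f = f(L/D)V²/(2g) = 0.01542·(990/0.142)·3.719²/(2·9.81) = 75.78 m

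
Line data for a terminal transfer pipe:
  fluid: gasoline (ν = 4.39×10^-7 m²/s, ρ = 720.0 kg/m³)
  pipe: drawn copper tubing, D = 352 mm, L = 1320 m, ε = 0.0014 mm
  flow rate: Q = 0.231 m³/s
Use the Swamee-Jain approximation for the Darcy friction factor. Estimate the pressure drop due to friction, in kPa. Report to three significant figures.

Δp ≈ 80.6 kPa

V = 4Q/(πD²) = 4·0.231/(π·0.352²) = 2.374 m/s
Re = VD/ν = 2.374·0.352/4.39×10^-7 = 1.90×10^6 → turbulent
ε/D = 0.0014/352 = 3.98×10^-6
Swamee-Jain: f = 0.01059
h_f = f(L/D)V²/(2g) = 0.01059·(1320/0.352)·2.374²/(2·9.81) = 11.41 m
Δp = ρg·h_f = 720.0·9.81·11.41 = 80.59 kPa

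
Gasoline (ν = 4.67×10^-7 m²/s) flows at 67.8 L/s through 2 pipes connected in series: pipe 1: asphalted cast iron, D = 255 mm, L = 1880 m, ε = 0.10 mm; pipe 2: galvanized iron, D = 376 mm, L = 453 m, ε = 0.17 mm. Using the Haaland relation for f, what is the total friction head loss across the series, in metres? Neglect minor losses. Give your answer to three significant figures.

Pipe 1: V = 1.328 m/s, Re = 7.25×10^5, ε/D = 3.92×10^-4, f = 0.01656, h_1 = f(L/D)V²/2g = 10.97 m
Pipe 2: V = 0.6106 m/s, Re = 4.92×10^5, ε/D = 4.52×10^-4, f = 0.01728, h_2 = f(L/D)V²/2g = 0.3956 m
Series → Q common, losses add: H = Σh = 11.37 m

H ≈ 11.4 m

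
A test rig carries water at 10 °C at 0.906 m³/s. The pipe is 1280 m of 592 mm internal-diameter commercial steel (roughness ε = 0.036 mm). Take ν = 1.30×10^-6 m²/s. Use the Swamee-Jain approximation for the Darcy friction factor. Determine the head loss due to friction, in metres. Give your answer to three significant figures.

h_f ≈ 14.8 m

V = 4Q/(πD²) = 4·0.906/(π·0.592²) = 3.292 m/s
Re = VD/ν = 3.292·0.592/1.30×10^-6 = 1.50×10^6 → turbulent
ε/D = 0.036/592 = 6.08×10^-5
Swamee-Jain: f = 0.01240
h_f = f(L/D)V²/(2g) = 0.01240·(1280/0.592)·3.292²/(2·9.81) = 14.80 m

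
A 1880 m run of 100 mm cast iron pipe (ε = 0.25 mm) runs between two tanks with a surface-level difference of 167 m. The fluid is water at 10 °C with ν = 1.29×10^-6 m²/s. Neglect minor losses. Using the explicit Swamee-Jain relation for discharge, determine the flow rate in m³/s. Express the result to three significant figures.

Swamee-Jain (Type II): Q = -0.965·√(gD⁵h_f/L)·ln[ε/(3.7D) + √(3.17ν²L/(gD³h_f))]
√(gD⁵h_f/L) = √(9.81·0.100⁵·167/1880) = 0.002952
ε/(3.7D) = 6.76×10^-4; √(3.17ν²L/(gD³h_f)) = 7.78×10^-5
Q = -0.965·0.002952·ln(7.535×10^-4) = 0.02048 m³/s
Check: V = 2.61 m/s, Re = 2.02×10^5, f = 0.02581, h_f = 168 m ≈ 167 m ✓

Q ≈ 0.0205 m³/s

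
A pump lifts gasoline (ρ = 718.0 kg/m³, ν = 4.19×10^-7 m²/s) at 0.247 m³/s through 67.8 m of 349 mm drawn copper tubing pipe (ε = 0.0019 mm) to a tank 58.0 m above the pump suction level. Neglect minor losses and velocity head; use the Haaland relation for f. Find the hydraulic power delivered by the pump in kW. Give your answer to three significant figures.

P_hyd ≈ 102 kW

V = 4Q/(πD²) = 2.582 m/s; Re = 2.15×10^6; ε/D = 5.44×10^-6; f = 0.01039
h_f = f(L/D)V²/2g = 0.6858 m
Total head H = z + h_f = 58.0 + 0.6858 = 58.69 m
P_hyd = ρgQH = 718.0·9.81·0.247·58.69 = 102.1 kW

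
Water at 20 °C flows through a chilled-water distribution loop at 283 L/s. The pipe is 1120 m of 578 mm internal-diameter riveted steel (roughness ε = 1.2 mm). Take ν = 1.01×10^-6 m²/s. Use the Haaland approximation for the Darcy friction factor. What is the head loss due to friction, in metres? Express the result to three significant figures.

V = 4Q/(πD²) = 4·0.283/(π·0.578²) = 1.079 m/s
Re = VD/ν = 1.079·0.578/1.01×10^-6 = 6.17×10^5 → turbulent
ε/D = 1.2/578 = 0.00208
Haaland: f = 0.02396
h_f = f(L/D)V²/(2g) = 0.02396·(1120/0.578)·1.079²/(2·9.81) = 2.752 m

h_f ≈ 2.75 m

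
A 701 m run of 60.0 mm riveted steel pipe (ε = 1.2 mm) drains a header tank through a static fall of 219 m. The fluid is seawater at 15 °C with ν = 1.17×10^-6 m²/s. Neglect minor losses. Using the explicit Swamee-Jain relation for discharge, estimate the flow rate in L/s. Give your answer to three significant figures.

Swamee-Jain (Type II): Q = -0.965·√(gD⁵h_f/L)·ln[ε/(3.7D) + √(3.17ν²L/(gD³h_f))]
√(gD⁵h_f/L) = √(9.81·0.0600⁵·219/701) = 0.001544
ε/(3.7D) = 0.00541; √(3.17ν²L/(gD³h_f)) = 8.10×10^-5
Q = -0.965·0.001544·ln(0.005486) = 0.007755 m³/s
Check: V = 2.74 m/s, Re = 1.41×10^5, f = 0.04910, h_f = 220 m ≈ 219 m ✓

Q ≈ 7.75 L/s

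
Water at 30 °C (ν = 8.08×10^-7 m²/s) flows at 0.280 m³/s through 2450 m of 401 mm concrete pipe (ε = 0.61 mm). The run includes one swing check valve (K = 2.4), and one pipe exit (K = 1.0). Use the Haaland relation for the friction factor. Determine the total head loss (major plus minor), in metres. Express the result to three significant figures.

V = 4Q/(πD²) = 2.217 m/s; V²/2g = 0.2505 m
Re = 1.10×10^6, ε/D = 0.00152 → f = 0.02203 (Haaland)
Major: h_f = f(L/D)·V²/2g = 0.02203·6110·0.2505 = 33.72 m
Minor: ΣK = 3.40; h_m = ΣK·V²/2g = 0.8518 m
Total H_L = 33.72 + 0.8518 = 34.57 m

H_L ≈ 34.6 m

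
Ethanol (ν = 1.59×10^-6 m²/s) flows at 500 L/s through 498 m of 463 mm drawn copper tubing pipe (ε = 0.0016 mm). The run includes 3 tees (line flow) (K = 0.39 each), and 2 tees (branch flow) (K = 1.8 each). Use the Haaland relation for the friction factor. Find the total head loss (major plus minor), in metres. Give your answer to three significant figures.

V = 4Q/(πD²) = 2.970 m/s; V²/2g = 0.4495 m
Re = 8.65×10^5, ε/D = 3.46×10^-6 → f = 0.01193 (Haaland)
Major: h_f = f(L/D)·V²/2g = 0.01193·1076·0.4495 = 5.766 m
Minor: ΣK = 4.77; h_m = ΣK·V²/2g = 2.144 m
Total H_L = 5.766 + 2.144 = 7.910 m

H_L ≈ 7.91 m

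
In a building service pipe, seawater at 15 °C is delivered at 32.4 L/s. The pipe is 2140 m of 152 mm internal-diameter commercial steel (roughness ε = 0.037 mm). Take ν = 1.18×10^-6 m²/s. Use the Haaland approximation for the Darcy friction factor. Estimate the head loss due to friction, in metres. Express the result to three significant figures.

h_f ≈ 38.6 m

V = 4Q/(πD²) = 4·0.0324/(π·0.152²) = 1.786 m/s
Re = VD/ν = 1.786·0.152/1.18×10^-6 = 2.30×10^5 → turbulent
ε/D = 0.037/152 = 2.43×10^-4
Haaland: f = 0.01687
h_f = f(L/D)V²/(2g) = 0.01687·(2140/0.152)·1.786²/(2·9.81) = 38.59 m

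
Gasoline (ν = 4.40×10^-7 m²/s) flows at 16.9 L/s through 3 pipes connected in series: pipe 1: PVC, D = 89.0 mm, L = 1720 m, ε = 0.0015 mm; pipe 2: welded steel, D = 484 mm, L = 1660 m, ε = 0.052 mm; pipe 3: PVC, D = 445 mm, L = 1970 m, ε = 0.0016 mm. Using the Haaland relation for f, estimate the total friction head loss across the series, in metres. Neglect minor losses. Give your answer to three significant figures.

Pipe 1: V = 2.717 m/s, Re = 5.49×10^5, ε/D = 1.69×10^-5, f = 0.01306, h_1 = f(L/D)V²/2g = 94.90 m
Pipe 2: V = 0.09186 m/s, Re = 1.01×10^5, ε/D = 1.07×10^-4, f = 0.01826, h_2 = f(L/D)V²/2g = 0.02694 m
Pipe 3: V = 0.1087 m/s, Re = 1.10×10^5, ε/D = 3.60×10^-6, f = 0.01749, h_3 = f(L/D)V²/2g = 0.04660 m
Series → Q common, losses add: H = Σh = 94.97 m

H ≈ 95.0 m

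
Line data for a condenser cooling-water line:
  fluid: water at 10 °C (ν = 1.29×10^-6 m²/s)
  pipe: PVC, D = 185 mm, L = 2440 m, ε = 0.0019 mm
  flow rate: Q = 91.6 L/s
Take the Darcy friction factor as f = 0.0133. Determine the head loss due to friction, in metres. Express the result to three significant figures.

h_f ≈ 104 m

V = 4Q/(πD²) = 4·0.0916/(π·0.185²) = 3.408 m/s
h_f = f(L/D)V²/(2g) = 0.01330·(2440/0.185)·3.408²/(2·9.81) = 103.8 m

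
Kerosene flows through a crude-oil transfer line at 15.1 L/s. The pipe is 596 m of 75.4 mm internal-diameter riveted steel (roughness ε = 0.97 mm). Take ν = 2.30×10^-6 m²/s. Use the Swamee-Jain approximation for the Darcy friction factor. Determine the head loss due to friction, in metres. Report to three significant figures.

h_f ≈ 194 m

V = 4Q/(πD²) = 4·0.0151/(π·0.0754²) = 3.382 m/s
Re = VD/ν = 3.382·0.0754/2.30×10^-6 = 1.11×10^5 → turbulent
ε/D = 0.97/75.4 = 0.0129
Swamee-Jain: f = 0.04204
h_f = f(L/D)V²/(2g) = 0.04204·(596/0.0754)·3.382²/(2·9.81) = 193.7 m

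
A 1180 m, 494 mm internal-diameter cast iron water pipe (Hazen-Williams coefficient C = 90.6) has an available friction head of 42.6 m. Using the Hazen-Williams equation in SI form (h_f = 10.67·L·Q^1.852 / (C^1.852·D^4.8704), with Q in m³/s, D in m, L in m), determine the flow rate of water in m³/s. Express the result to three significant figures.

Q ≈ 0.657 m³/s

Rearranging: Q = [h_f·C^1.852·D^4.8704 / (10.67·L)]^(1/1.852)
Q = [42.6·90.6^1.852·0.494^4.8704 / (10.67·1180)]^0.540 = 0.6571 m³/s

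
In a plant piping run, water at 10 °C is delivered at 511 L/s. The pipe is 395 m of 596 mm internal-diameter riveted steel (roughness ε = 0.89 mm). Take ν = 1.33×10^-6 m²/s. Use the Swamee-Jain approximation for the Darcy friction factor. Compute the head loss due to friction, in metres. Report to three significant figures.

V = 4Q/(πD²) = 4·0.511/(π·0.596²) = 1.832 m/s
Re = VD/ν = 1.832·0.596/1.33×10^-6 = 8.21×10^5 → turbulent
ε/D = 0.89/596 = 0.00149
Swamee-Jain: f = 0.02207
h_f = f(L/D)V²/(2g) = 0.02207·(395/0.596)·1.832²/(2·9.81) = 2.501 m

h_f ≈ 2.50 m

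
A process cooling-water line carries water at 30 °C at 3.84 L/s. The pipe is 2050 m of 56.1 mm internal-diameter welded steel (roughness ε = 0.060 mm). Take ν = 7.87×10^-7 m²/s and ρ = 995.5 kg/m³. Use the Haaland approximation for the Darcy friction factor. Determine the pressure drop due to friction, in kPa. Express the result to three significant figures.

V = 4Q/(πD²) = 4·0.00384/(π·0.0561²) = 1.554 m/s
Re = VD/ν = 1.554·0.0561/7.87×10^-7 = 1.11×10^5 → turbulent
ε/D = 0.060/56.1 = 0.00107
Haaland: f = 0.02202
h_f = f(L/D)V²/(2g) = 0.02202·(2050/0.0561)·1.554²/(2·9.81) = 98.97 m
Δp = ρg·h_f = 995.5·9.81·98.97 = 966.5 kPa

Δp ≈ 966 kPa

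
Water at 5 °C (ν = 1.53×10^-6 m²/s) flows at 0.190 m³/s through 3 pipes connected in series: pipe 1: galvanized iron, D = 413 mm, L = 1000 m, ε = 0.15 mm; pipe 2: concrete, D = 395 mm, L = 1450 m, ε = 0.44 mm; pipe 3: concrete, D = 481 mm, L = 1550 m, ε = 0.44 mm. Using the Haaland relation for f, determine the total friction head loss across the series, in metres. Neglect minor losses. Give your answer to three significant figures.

H ≈ 17.2 m

Pipe 1: V = 1.418 m/s, Re = 3.83×10^5, ε/D = 3.63×10^-4, f = 0.01692, h_1 = f(L/D)V²/2g = 4.200 m
Pipe 2: V = 1.550 m/s, Re = 4.00×10^5, ε/D = 0.00111, f = 0.02080, h_2 = f(L/D)V²/2g = 9.357 m
Pipe 3: V = 1.046 m/s, Re = 3.29×10^5, ε/D = 9.15×10^-4, f = 0.02008, h_3 = f(L/D)V²/2g = 3.606 m
Series → Q common, losses add: H = Σh = 17.16 m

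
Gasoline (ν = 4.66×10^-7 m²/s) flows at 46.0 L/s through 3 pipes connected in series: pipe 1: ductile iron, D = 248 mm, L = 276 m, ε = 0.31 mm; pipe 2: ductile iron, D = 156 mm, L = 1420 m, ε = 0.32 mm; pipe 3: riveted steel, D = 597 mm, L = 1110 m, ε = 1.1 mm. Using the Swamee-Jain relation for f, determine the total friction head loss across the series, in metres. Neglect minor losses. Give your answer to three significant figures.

Pipe 1: V = 0.9523 m/s, Re = 5.07×10^5, ε/D = 0.00125, f = 0.02137, h_1 = f(L/D)V²/2g = 1.099 m
Pipe 2: V = 2.407 m/s, Re = 8.06×10^5, ε/D = 0.00205, f = 0.02389, h_2 = f(L/D)V²/2g = 64.20 m
Pipe 3: V = 0.1643 m/s, Re = 2.11×10^5, ε/D = 0.00184, f = 0.02398, h_3 = f(L/D)V²/2g = 0.06138 m
Series → Q common, losses add: H = Σh = 65.36 m

H ≈ 65.4 m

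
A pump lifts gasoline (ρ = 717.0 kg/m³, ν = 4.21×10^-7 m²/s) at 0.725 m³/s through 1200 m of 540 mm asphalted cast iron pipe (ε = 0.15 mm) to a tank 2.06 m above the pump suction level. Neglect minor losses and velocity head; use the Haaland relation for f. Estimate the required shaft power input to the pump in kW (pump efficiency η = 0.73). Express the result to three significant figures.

P_shaft ≈ 133 kW

V = 4Q/(πD²) = 3.166 m/s; Re = 4.06×10^6; ε/D = 2.78×10^-4; f = 0.01490
h_f = f(L/D)V²/2g = 16.91 m
Total head H = z + h_f = 2.06 + 16.91 = 18.97 m
P_hyd = ρgQH = 717.0·9.81·0.725·18.97 = 96.75 kW
P_shaft = P_hyd/η = 96.75/0.73 = 132.5 kW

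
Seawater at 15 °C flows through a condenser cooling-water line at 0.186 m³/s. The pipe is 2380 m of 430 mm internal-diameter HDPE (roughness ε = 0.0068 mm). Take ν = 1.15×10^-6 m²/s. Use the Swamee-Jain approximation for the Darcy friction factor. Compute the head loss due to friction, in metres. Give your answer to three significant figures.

V = 4Q/(πD²) = 4·0.186/(π·0.430²) = 1.281 m/s
Re = VD/ν = 1.281·0.430/1.15×10^-6 = 4.79×10^5 → turbulent
ε/D = 0.0068/430 = 1.58×10^-5
Swamee-Jain: f = 0.01344
h_f = f(L/D)V²/(2g) = 0.01344·(2380/0.430)·1.281²/(2·9.81) = 6.219 m

h_f ≈ 6.22 m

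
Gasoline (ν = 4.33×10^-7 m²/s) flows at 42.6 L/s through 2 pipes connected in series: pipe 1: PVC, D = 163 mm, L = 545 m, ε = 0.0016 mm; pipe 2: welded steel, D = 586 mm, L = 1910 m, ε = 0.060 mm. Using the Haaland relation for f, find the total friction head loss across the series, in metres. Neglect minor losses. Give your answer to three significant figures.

Pipe 1: V = 2.041 m/s, Re = 7.69×10^5, ε/D = 9.82×10^-6, f = 0.01226, h_1 = f(L/D)V²/2g = 8.710 m
Pipe 2: V = 0.1580 m/s, Re = 2.14×10^5, ε/D = 1.02×10^-4, f = 0.01604, h_2 = f(L/D)V²/2g = 0.06646 m
Series → Q common, losses add: H = Σh = 8.777 m

H ≈ 8.78 m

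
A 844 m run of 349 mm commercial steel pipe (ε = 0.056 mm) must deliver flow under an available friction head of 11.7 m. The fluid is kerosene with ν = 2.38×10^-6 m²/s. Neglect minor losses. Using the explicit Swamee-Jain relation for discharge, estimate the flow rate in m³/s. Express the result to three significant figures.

Q ≈ 0.236 m³/s

Swamee-Jain (Type II): Q = -0.965·√(gD⁵h_f/L)·ln[ε/(3.7D) + √(3.17ν²L/(gD³h_f))]
√(gD⁵h_f/L) = √(9.81·0.349⁵·11.7/844) = 0.02654
ε/(3.7D) = 4.34×10^-5; √(3.17ν²L/(gD³h_f)) = 5.57×10^-5
Q = -0.965·0.02654·ln(9.910×10^-5) = 0.2361 m³/s
Check: V = 2.47 m/s, Re = 3.62×10^5, f = 0.01564, h_f = 11.7 m ≈ 11.7 m ✓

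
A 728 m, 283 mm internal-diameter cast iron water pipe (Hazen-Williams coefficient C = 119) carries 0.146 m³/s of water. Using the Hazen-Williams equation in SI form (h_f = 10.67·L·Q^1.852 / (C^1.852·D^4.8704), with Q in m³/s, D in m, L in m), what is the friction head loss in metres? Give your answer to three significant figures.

h_f = 10.67·728·0.146^1.852 / (119^1.852·0.283^4.8704) = 14.75 m

h_f ≈ 14.7 m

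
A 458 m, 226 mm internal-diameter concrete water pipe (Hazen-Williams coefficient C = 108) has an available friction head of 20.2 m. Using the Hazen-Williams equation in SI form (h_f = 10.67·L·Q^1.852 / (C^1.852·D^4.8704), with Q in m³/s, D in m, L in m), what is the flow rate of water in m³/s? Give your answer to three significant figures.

Q ≈ 0.112 m³/s

Rearranging: Q = [h_f·C^1.852·D^4.8704 / (10.67·L)]^(1/1.852)
Q = [20.2·108^1.852·0.226^4.8704 / (10.67·458)]^0.540 = 0.1116 m³/s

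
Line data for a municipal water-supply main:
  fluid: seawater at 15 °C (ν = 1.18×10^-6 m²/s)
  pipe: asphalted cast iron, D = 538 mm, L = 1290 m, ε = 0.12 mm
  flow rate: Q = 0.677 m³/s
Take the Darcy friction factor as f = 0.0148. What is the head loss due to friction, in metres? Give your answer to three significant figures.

h_f ≈ 16.0 m

V = 4Q/(πD²) = 4·0.677/(π·0.538²) = 2.978 m/s
h_f = f(L/D)V²/(2g) = 0.01480·(1290/0.538)·2.978²/(2·9.81) = 16.04 m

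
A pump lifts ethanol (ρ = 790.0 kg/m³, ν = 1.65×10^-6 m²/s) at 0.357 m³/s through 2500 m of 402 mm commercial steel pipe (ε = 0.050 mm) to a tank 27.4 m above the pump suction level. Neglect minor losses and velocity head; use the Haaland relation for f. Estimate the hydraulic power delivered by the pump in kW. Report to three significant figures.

P_hyd ≈ 174 kW

V = 4Q/(πD²) = 2.813 m/s; Re = 6.85×10^5; ε/D = 1.24×10^-4; f = 0.01409
h_f = f(L/D)V²/2g = 35.34 m
Total head H = z + h_f = 27.4 + 35.34 = 62.74 m
P_hyd = ρgQH = 790.0·9.81·0.357·62.74 = 173.6 kW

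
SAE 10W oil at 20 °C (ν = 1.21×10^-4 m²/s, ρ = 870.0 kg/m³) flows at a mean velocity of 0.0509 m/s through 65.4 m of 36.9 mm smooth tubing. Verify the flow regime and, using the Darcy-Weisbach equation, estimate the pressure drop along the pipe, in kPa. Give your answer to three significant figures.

Re = VD/ν = 0.0509·0.03690/1.21×10^-4 = 15.5 → laminar (Re < 2300)
f = 64/Re = 4.123
h_f = f(L/D)V²/(2g) = 4.123·(65.4/0.03690)·0.0509²/(2·9.81) = 0.9650 m
Δp = ρg·h_f = 870.0·9.81·0.9650 = 8.236 kPa

Δp ≈ 8.24 kPa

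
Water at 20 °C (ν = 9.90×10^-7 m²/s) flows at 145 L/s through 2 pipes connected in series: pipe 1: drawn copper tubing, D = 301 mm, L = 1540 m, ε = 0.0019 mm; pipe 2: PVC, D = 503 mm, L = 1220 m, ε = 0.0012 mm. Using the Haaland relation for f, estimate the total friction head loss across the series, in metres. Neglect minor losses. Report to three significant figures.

H ≈ 14.6 m

Pipe 1: V = 2.038 m/s, Re = 6.20×10^5, ε/D = 6.31×10^-6, f = 0.01266, h_1 = f(L/D)V²/2g = 13.71 m
Pipe 2: V = 0.7297 m/s, Re = 3.71×10^5, ε/D = 2.39×10^-6, f = 0.01381, h_2 = f(L/D)V²/2g = 0.9092 m
Series → Q common, losses add: H = Σh = 14.61 m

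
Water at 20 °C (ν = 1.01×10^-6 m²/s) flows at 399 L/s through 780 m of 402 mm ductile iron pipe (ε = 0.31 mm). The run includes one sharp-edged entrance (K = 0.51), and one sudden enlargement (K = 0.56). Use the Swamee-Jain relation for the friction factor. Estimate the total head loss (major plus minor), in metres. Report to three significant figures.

V = 4Q/(πD²) = 3.144 m/s; V²/2g = 0.5037 m
Re = 1.25×10^6, ε/D = 7.71×10^-4 → f = 0.01883 (Swamee-Jain)
Major: h_f = f(L/D)·V²/2g = 0.01883·1940·0.5037 = 18.40 m
Minor: ΣK = 1.07; h_m = ΣK·V²/2g = 0.5389 m
Total H_L = 18.40 + 0.5389 = 18.94 m

H_L ≈ 18.9 m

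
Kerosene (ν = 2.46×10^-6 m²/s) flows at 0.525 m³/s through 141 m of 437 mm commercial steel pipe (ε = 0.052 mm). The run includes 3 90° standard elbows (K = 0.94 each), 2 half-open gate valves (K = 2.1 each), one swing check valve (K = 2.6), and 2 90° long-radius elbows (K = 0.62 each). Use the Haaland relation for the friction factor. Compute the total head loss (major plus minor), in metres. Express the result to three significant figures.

V = 4Q/(πD²) = 3.500 m/s; V²/2g = 0.6245 m
Re = 6.22×10^5, ε/D = 1.19×10^-4 → f = 0.01416 (Haaland)
Major: h_f = f(L/D)·V²/2g = 0.01416·322.7·0.6245 = 2.852 m
Minor: ΣK = 10.9; h_m = ΣK·V²/2g = 6.782 m
Total H_L = 2.852 + 6.782 = 9.634 m

H_L ≈ 9.63 m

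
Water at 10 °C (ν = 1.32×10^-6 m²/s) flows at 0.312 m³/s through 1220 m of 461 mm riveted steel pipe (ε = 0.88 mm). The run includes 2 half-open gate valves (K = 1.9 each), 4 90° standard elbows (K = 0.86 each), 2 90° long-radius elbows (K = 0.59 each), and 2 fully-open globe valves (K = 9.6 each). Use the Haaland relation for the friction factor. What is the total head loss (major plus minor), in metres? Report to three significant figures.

H_L ≈ 16.0 m

V = 4Q/(πD²) = 1.869 m/s; V²/2g = 0.1781 m
Re = 6.53×10^5, ε/D = 0.00191 → f = 0.02344 (Haaland)
Major: h_f = f(L/D)·V²/2g = 0.02344·2646·0.1781 = 11.04 m
Minor: ΣK = 27.6; h_m = ΣK·V²/2g = 4.919 m
Total H_L = 11.04 + 4.919 = 15.96 m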